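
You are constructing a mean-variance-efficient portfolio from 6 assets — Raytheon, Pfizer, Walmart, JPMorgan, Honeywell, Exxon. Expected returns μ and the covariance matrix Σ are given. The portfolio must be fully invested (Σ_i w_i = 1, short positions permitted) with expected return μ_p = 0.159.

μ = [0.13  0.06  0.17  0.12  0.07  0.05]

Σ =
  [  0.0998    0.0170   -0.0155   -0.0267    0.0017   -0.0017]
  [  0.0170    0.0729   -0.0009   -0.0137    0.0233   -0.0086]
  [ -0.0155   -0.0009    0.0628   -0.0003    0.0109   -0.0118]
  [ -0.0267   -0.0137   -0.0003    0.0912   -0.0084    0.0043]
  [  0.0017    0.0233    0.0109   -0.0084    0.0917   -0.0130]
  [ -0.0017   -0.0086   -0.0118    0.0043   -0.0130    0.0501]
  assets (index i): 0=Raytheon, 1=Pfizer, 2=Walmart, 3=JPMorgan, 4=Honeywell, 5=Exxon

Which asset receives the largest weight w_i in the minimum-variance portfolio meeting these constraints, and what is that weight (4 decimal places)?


g=Σ⁻¹μ = [2.3066  0.7743  3.5775  2.0768  0.5756  2.0229]
h=Σ⁻¹𝟙 = [16.4192  13.7522  24.0859  17.4438  10.0462  29.6604]
a=μᵀg=1.345150  b=𝟙ᵀg=11.333750  c=𝟙ᵀh=111.407770  D=ac−b²=21.406310
λ₁=(c·0.159−b)/D = (111.407770·0.159−11.333750)/21.406310 = 0.298047
λ₂=(a−b·0.159)/D = (1.345150−11.333750·0.159)/21.406310 = -0.021345
w* = 0.298047·g + -0.021345·h:
  w_0 = 0.298047·2.3066 + -0.021345·16.4192 = 0.3370  (Raytheon)
  w_1 = 0.298047·0.7743 + -0.021345·13.7522 = -0.0628  (Pfizer)
  w_2 = 0.298047·3.5775 + -0.021345·24.0859 = 0.5522  (Walmart)
  w_3 = 0.298047·2.0768 + -0.021345·17.4438 = 0.2466  (JPMorgan)
  w_4 = 0.298047·0.5756 + -0.021345·10.0462 = -0.0429  (Honeywell)
  w_5 = 0.298047·2.0229 + -0.021345·29.6604 = -0.0302  (Exxon)
Σw_i=1.0000  μᵀw=0.1590
σ²=wᵀΣw=λ₁·μ_p+λ₂ = 0.298047·0.159 + -0.021345 = 0.026045 ≈ 0.0260

Walmart (0.5522)


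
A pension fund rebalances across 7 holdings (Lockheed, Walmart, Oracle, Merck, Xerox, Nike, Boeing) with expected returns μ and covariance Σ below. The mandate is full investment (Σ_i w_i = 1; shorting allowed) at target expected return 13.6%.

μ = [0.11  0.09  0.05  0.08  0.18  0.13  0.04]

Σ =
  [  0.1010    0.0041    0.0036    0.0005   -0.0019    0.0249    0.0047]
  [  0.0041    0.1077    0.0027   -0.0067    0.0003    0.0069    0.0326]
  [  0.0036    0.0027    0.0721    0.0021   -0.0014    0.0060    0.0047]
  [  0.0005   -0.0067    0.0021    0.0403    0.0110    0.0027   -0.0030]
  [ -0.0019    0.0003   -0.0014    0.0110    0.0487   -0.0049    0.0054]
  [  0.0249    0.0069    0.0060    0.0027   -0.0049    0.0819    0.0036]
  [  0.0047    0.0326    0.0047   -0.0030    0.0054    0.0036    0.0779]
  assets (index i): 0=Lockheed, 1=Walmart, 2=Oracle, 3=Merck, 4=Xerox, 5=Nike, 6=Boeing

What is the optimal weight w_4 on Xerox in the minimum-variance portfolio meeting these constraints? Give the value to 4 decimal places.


p=Σ⁻¹μ = [0.7531  0.8071  0.5611  0.9638  3.6854  1.4462  -0.1888]
q=Σ⁻¹𝟙 = [6.9088  6.9884  11.7329  20.8361  16.3630  8.5991  8.0585]
a=μᵀp=1.104474  b=𝟙ᵀp=8.028016  c=𝟙ᵀq=79.486718  D=ac−b²=23.341961
λ₁=(c·0.136−b)/D = (79.486718·0.136−8.028016)/23.341961 = 0.119192
λ₂=(a−b·0.136)/D = (1.104474−8.028016·0.136)/23.341961 = 0.000543
w* = 0.119192·p + 0.000543·q:
  w_0 = 0.119192·0.7531 + 0.000543·6.9088 = 0.0935  (Lockheed)
  w_1 = 0.119192·0.8071 + 0.000543·6.9884 = 0.1000  (Walmart)
  w_2 = 0.119192·0.5611 + 0.000543·11.7329 = 0.0732  (Oracle)
  w_3 = 0.119192·0.9638 + 0.000543·20.8361 = 0.1262  (Merck)
  w_4 = 0.119192·3.6854 + 0.000543·16.3630 = 0.4481  (Xerox)
  w_5 = 0.119192·1.4462 + 0.000543·8.5991 = 0.1770  (Nike)
  w_6 = 0.119192·-0.1888 + 0.000543·8.0585 = -0.0181  (Boeing)
Σw_i=1.0000  μᵀw=0.1360
σ²=wᵀΣw=λ₁·μ_p+λ₂ = 0.119192·0.136 + 0.000543 = 0.016753 ≈ 0.0168

0.4481


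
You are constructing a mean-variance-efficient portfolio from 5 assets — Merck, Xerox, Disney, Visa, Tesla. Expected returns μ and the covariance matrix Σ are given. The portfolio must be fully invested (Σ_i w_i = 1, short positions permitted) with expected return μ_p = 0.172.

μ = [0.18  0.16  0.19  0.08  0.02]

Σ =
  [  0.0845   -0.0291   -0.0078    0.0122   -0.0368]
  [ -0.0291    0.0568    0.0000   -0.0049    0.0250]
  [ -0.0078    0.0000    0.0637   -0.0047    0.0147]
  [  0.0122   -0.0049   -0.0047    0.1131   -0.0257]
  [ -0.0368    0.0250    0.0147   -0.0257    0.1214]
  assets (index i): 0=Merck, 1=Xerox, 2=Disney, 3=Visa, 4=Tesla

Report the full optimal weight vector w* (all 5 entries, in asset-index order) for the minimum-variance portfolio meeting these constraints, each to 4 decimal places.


0.3118  0.3800  0.2734  0.0405  -0.0057

g=Σ⁻¹μ = [4.1041  4.9287  3.5086  0.6481  0.1062]
h=Σ⁻¹𝟙 = [25.8754  27.0834  17.1812  10.3498  10.6141]
a=μᵀg=2.247920  b=𝟙ᵀg=13.295613  c=𝟙ᵀh=91.103960  D=ac−b²=28.021121
λ₁=(c·0.172−b)/D = (91.103960·0.172−13.295613)/28.021121 = 0.084731
λ₂=(a−b·0.172)/D = (2.247920−13.295613·0.172)/28.021121 = -0.001389
w* = 0.084731·g + -0.001389·h:
  w_0 = 0.084731·4.1041 + -0.001389·25.8754 = 0.3118  (Merck)
  w_1 = 0.084731·4.9287 + -0.001389·27.0834 = 0.3800  (Xerox)
  w_2 = 0.084731·3.5086 + -0.001389·17.1812 = 0.2734  (Disney)
  w_3 = 0.084731·0.6481 + -0.001389·10.3498 = 0.0405  (Visa)
  w_4 = 0.084731·0.1062 + -0.001389·10.6141 = -0.0057  (Tesla)
Σw_i=1.0000  μᵀw=0.1720
σ²=wᵀΣw=λ₁·μ_p+λ₂ = 0.084731·0.172 + -0.001389 = 0.013185 ≈ 0.0132


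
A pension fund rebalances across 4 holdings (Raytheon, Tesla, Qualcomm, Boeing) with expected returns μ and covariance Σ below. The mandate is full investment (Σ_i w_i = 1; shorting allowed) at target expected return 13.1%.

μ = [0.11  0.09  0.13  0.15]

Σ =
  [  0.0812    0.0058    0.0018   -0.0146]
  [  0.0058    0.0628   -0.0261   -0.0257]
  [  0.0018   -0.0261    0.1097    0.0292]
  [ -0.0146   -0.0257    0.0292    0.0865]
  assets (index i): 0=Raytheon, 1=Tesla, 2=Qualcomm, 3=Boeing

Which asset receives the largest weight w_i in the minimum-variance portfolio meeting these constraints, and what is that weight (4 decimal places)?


u=Σ⁻¹μ = [1.5670  2.7682  1.1724  2.4253]
v=Σ⁻¹𝟙 = [13.4703  26.4219  10.3380  18.1947]
a=μᵀu=0.937709  b=𝟙ᵀu=7.932851  c=𝟙ᵀv=68.424928  D=ac−b²=1.232573
λ₁=(c·0.131−b)/D = (68.424928·0.131−7.932851)/1.232573 = 0.836311
λ₂=(a−b·0.131)/D = (0.937709−7.932851·0.131)/1.232573 = -0.082343
w* = 0.836311·u + -0.082343·v:
  w_0 = 0.836311·1.5670 + -0.082343·13.4703 = 0.2013  (Raytheon)
  w_1 = 0.836311·2.7682 + -0.082343·26.4219 = 0.1394  (Tesla)
  w_2 = 0.836311·1.1724 + -0.082343·10.3380 = 0.1292  (Qualcomm)
  w_3 = 0.836311·2.4253 + -0.082343·18.1947 = 0.5301  (Boeing)
Σw_i=1.0000  μᵀw=0.1310
σ²=wᵀΣw=λ₁·μ_p+λ₂ = 0.836311·0.131 + -0.082343 = 0.027214 ≈ 0.0272

Boeing (0.5301)


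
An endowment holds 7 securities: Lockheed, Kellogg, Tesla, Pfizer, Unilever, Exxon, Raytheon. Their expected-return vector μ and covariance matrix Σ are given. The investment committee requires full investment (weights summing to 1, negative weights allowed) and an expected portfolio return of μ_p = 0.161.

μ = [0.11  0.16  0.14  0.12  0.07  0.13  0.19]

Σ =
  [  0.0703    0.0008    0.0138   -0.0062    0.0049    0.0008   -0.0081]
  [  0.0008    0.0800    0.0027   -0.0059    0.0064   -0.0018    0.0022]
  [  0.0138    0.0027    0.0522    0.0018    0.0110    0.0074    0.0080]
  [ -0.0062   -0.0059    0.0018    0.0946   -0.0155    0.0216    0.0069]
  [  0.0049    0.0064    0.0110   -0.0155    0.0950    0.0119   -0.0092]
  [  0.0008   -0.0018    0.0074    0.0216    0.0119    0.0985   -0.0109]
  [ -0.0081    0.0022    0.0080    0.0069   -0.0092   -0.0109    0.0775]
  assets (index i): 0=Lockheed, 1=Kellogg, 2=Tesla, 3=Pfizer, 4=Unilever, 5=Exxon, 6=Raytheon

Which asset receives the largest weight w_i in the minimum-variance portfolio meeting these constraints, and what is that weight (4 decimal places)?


x=Σ⁻¹μ = [1.5982  1.9232  1.4245  1.1104  0.6392  1.1978  2.5625]
y=Σ⁻¹𝟙 = [14.1546  11.8206  8.9994  10.9636  10.1984  7.5358  14.4125]
a=μᵀx=1.503520  b=𝟙ᵀx=10.455775  c=𝟙ᵀy=78.084968  D=ac−b²=8.079109
λ₁=(c·0.161−b)/D = (78.084968·0.161−10.455775)/8.079109 = 0.261898
λ₂=(a−b·0.161)/D = (1.503520−10.455775·0.161)/8.079109 = -0.022262
w* = 0.261898·x + -0.022262·y:
  w_0 = 0.261898·1.5982 + -0.022262·14.1546 = 0.1035  (Lockheed)
  w_1 = 0.261898·1.9232 + -0.022262·11.8206 = 0.2405  (Kellogg)
  w_2 = 0.261898·1.4245 + -0.022262·8.9994 = 0.1727  (Tesla)
  w_3 = 0.261898·1.1104 + -0.022262·10.9636 = 0.0467  (Pfizer)
  w_4 = 0.261898·0.6392 + -0.022262·10.1984 = -0.0596  (Unilever)
  w_5 = 0.261898·1.1978 + -0.022262·7.5358 = 0.1459  (Exxon)
  w_6 = 0.261898·2.5625 + -0.022262·14.4125 = 0.3503  (Raytheon)
Σw_i=1.0000  μᵀw=0.1610
σ²=wᵀΣw=λ₁·μ_p+λ₂ = 0.261898·0.161 + -0.022262 = 0.019903 ≈ 0.0199

Raytheon (0.3503)


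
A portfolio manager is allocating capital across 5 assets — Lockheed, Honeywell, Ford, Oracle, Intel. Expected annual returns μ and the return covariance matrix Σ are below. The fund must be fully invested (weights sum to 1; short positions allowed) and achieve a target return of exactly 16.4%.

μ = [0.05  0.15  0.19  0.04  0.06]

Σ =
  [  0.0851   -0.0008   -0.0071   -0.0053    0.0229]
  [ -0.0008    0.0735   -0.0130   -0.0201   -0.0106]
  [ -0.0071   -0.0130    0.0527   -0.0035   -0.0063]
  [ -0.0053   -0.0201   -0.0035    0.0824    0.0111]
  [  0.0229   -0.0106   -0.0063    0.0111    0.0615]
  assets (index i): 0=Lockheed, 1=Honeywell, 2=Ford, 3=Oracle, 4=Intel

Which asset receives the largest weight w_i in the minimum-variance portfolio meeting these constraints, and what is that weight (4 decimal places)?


Ford (0.5640)

u=Σ⁻¹μ = [0.6876  3.5088  4.8430  1.3796  1.5714]
v=Σ⁻¹𝟙 = [11.2493  26.4644  30.2018  18.3876  16.4078]
a=μᵀu=1.630337  b=𝟙ᵀu=11.990444  c=𝟙ᵀv=102.710967  D=ac−b²=23.682745
λ₁=(c·0.164−b)/D = (102.710967·0.164−11.990444)/23.682745 = 0.204966
λ₂=(a−b·0.164)/D = (1.630337−11.990444·0.164)/23.682745 = -0.014192
w* = 0.204966·u + -0.014192·v:
  w_0 = 0.204966·0.6876 + -0.014192·11.2493 = -0.0187  (Lockheed)
  w_1 = 0.204966·3.5088 + -0.014192·26.4644 = 0.3436  (Honeywell)
  w_2 = 0.204966·4.8430 + -0.014192·30.2018 = 0.5640  (Ford)
  w_3 = 0.204966·1.3796 + -0.014192·18.3876 = 0.0218  (Oracle)
  w_4 = 0.204966·1.5714 + -0.014192·16.4078 = 0.0892  (Intel)
Σw_i=1.0000  μᵀw=0.1640
σ²=wᵀΣw=λ₁·μ_p+λ₂ = 0.204966·0.164 + -0.014192 = 0.019423 ≈ 0.0194


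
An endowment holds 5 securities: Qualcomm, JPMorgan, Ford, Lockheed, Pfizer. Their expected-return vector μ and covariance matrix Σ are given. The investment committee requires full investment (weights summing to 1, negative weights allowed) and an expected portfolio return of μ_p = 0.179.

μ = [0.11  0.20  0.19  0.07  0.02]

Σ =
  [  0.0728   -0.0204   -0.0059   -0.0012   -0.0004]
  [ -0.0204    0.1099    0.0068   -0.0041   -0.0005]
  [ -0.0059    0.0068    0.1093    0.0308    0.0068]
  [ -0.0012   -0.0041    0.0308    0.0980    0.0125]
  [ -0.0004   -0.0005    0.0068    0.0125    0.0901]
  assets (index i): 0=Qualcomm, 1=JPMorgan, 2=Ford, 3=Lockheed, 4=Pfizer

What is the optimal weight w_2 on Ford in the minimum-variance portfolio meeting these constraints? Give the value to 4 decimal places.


g=Σ⁻¹μ = [2.2510  2.1484  1.6345  0.3081  0.0778]
h=Σ⁻¹𝟙 = [17.9088  12.3442  6.5946  7.6312  9.6904]
a=μᵀg=1.010967  b=𝟙ᵀg=6.419777  c=𝟙ᵀh=54.169222  D=ac−b²=13.549757
λ₁=(c·0.179−b)/D = (54.169222·0.179−6.419777)/13.549757 = 0.241813
λ₂=(a−b·0.179)/D = (1.010967−6.419777·0.179)/13.549757 = -0.010197
w* = 0.241813·g + -0.010197·h:
  w_0 = 0.241813·2.2510 + -0.010197·17.9088 = 0.3617  (Qualcomm)
  w_1 = 0.241813·2.1484 + -0.010197·12.3442 = 0.3936  (JPMorgan)
  w_2 = 0.241813·1.6345 + -0.010197·6.5946 = 0.3280  (Ford)
  w_3 = 0.241813·0.3081 + -0.010197·7.6312 = -0.0033  (Lockheed)
  w_4 = 0.241813·0.0778 + -0.010197·9.6904 = -0.0800  (Pfizer)
Σw_i=1.0000  μᵀw=0.1790
σ²=wᵀΣw=λ₁·μ_p+λ₂ = 0.241813·0.179 + -0.010197 = 0.033087 ≈ 0.0331

0.3280


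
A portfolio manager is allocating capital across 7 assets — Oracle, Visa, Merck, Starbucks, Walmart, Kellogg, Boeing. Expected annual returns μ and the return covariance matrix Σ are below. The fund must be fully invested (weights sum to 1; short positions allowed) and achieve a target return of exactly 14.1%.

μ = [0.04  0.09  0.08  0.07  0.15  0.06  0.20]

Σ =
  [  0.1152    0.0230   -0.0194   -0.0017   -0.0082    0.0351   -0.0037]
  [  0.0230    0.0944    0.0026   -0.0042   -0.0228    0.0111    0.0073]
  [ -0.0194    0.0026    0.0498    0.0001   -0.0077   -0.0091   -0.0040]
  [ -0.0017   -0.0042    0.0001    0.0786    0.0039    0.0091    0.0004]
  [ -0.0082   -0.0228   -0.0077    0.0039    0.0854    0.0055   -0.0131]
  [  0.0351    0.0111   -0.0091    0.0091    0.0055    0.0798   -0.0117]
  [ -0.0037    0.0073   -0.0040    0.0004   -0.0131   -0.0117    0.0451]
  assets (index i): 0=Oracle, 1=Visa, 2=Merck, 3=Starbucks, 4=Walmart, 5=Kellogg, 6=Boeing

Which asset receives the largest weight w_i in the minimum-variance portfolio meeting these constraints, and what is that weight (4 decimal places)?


x=Σ⁻¹μ = [0.7255  0.8797  3.0171  0.6231  3.1212  1.2242  5.8380]
y=Σ⁻¹𝟙 = [11.5222  8.6073  32.4689  10.7104  21.9910  12.2267  34.0693]
a=μᵀx=2.102415  b=𝟙ᵀx=15.428890  c=𝟙ᵀy=131.595778  D=ac−b²=38.618244
λ₁=(c·0.141−b)/D = (131.595778·0.141−15.428890)/38.618244 = 0.080949
λ₂=(a−b·0.141)/D = (2.102415−15.428890·0.141)/38.618244 = -0.001892
w* = 0.080949·x + -0.001892·y:
  w_0 = 0.080949·0.7255 + -0.001892·11.5222 = 0.0369  (Oracle)
  w_1 = 0.080949·0.8797 + -0.001892·8.6073 = 0.0549  (Visa)
  w_2 = 0.080949·3.0171 + -0.001892·32.4689 = 0.1828  (Merck)
  w_3 = 0.080949·0.6231 + -0.001892·10.7104 = 0.0302  (Starbucks)
  w_4 = 0.080949·3.1212 + -0.001892·21.9910 = 0.2111  (Walmart)
  w_5 = 0.080949·1.2242 + -0.001892·12.2267 = 0.0760  (Kellogg)
  w_6 = 0.080949·5.8380 + -0.001892·34.0693 = 0.4081  (Boeing)
Σw_i=1.0000  μᵀw=0.1410
σ²=wᵀΣw=λ₁·μ_p+λ₂ = 0.080949·0.141 + -0.001892 = 0.009522 ≈ 0.0095

Boeing (0.4081)


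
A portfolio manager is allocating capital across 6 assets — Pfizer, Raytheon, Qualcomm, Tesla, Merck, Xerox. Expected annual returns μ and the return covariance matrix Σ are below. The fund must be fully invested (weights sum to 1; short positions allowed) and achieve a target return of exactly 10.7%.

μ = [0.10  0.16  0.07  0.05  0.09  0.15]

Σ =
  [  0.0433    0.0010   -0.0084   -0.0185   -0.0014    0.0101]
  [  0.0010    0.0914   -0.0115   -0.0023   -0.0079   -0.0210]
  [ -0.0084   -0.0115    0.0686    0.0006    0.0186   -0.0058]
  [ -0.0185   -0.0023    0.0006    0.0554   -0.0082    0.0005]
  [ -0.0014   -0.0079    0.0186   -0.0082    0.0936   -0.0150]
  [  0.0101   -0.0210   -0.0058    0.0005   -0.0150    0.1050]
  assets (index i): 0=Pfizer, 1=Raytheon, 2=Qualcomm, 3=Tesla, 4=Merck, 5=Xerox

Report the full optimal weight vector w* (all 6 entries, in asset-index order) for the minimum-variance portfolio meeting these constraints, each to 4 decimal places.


0.2392  0.2051  0.1224  0.1664  0.1110  0.1559

x=Σ⁻¹μ = [3.1055  2.5336  1.5862  2.2187  1.4078  1.9147]
y=Σ⁻¹𝟙 = [38.2149  17.7983  19.2414  33.2768  13.8181  12.2860]
a=μᵀx=1.351805  b=𝟙ᵀx=12.766492  c=𝟙ᵀy=134.635566  D=ac−b²=19.017721
λ₁=(c·0.107−b)/D = (134.635566·0.107−12.766492)/19.017721 = 0.086210
λ₂=(a−b·0.107)/D = (1.351805−12.766492·0.107)/19.017721 = -0.000747
w* = 0.086210·x + -0.000747·y:
  w_0 = 0.086210·3.1055 + -0.000747·38.2149 = 0.2392  (Pfizer)
  w_1 = 0.086210·2.5336 + -0.000747·17.7983 = 0.2051  (Raytheon)
  w_2 = 0.086210·1.5862 + -0.000747·19.2414 = 0.1224  (Qualcomm)
  w_3 = 0.086210·2.2187 + -0.000747·33.2768 = 0.1664  (Tesla)
  w_4 = 0.086210·1.4078 + -0.000747·13.8181 = 0.1110  (Merck)
  w_5 = 0.086210·1.9147 + -0.000747·12.2860 = 0.1559  (Xerox)
Σw_i=1.0000  μᵀw=0.1070
σ²=wᵀΣw=λ₁·μ_p+λ₂ = 0.086210·0.107 + -0.000747 = 0.008477 ≈ 0.0085


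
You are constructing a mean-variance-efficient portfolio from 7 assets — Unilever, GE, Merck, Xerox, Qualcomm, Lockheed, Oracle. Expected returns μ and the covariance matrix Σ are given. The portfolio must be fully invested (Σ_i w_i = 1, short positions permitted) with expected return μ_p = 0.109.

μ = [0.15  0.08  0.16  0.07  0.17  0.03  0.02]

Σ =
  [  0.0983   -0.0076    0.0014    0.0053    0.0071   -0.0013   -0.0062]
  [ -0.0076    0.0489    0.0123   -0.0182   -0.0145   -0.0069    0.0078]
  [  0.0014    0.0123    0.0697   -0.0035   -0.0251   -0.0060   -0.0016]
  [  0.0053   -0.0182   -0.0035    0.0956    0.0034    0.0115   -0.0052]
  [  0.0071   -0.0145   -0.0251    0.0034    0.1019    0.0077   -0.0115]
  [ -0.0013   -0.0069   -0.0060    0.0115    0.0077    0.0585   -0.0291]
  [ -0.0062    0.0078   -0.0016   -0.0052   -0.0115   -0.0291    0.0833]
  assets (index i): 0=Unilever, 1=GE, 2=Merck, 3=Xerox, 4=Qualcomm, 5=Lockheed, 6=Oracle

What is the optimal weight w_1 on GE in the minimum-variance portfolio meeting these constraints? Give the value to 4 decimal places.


0.1851

u=Σ⁻¹μ = [1.4916  2.2686  2.9737  1.0229  2.6171  1.0674  0.9938]
v=Σ⁻¹𝟙 = [12.0018  27.8454  19.3708  12.9046  17.7721  29.8720  24.3574]
a=μᵀu=1.449430  b=𝟙ᵀu=12.435121  c=𝟙ᵀv=144.124107  D=ac−b²=54.265596
λ₁=(c·0.109−b)/D = (144.124107·0.109−12.435121)/54.265596 = 0.060340
λ₂=(a−b·0.109)/D = (1.449430−12.435121·0.109)/54.265596 = 0.001732
w* = 0.060340·u + 0.001732·v:
  w_0 = 0.060340·1.4916 + 0.001732·12.0018 = 0.1108  (Unilever)
  w_1 = 0.060340·2.2686 + 0.001732·27.8454 = 0.1851  (GE)
  w_2 = 0.060340·2.9737 + 0.001732·19.3708 = 0.2130  (Merck)
  w_3 = 0.060340·1.0229 + 0.001732·12.9046 = 0.0841  (Xerox)
  w_4 = 0.060340·2.6171 + 0.001732·17.7721 = 0.1887  (Qualcomm)
  w_5 = 0.060340·1.0674 + 0.001732·29.8720 = 0.1162  (Lockheed)
  w_6 = 0.060340·0.9938 + 0.001732·24.3574 = 0.1022  (Oracle)
Σw_i=1.0000  μᵀw=0.1090
σ²=wᵀΣw=λ₁·μ_p+λ₂ = 0.060340·0.109 + 0.001732 = 0.008309 ≈ 0.0083


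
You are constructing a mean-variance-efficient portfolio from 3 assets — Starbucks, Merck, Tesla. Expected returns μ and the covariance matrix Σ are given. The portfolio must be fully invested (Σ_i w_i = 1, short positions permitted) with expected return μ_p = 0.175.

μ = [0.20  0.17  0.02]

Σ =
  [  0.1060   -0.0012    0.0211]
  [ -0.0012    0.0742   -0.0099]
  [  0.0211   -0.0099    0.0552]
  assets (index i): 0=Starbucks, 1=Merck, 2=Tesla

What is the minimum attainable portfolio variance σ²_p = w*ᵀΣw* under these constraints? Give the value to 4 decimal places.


u=Σ⁻¹μ = [1.9027  2.3289  0.0527]
v=Σ⁻¹𝟙 = [5.8837  16.0739  18.7497]
a=μᵀu=0.777502  b=𝟙ᵀu=4.284291  c=𝟙ᵀv=40.707312  D=ac−b²=13.294858
λ₁=(c·0.175−b)/D = (40.707312·0.175−4.284291)/13.294858 = 0.213578
λ₂=(a−b·0.175)/D = (0.777502−4.284291·0.175)/13.294858 = 0.002087
w* = 0.213578·u + 0.002087·v:
  w_0 = 0.213578·1.9027 + 0.002087·5.8837 = 0.4186  (Starbucks)
  w_1 = 0.213578·2.3289 + 0.002087·16.0739 = 0.5310  (Merck)
  w_2 = 0.213578·0.0527 + 0.002087·18.7497 = 0.0504  (Tesla)
Σw_i=1.0000  μᵀw=0.1750
σ²=wᵀΣw=λ₁·μ_p+λ₂ = 0.213578·0.175 + 0.002087 = 0.039463 ≈ 0.0395

0.0395


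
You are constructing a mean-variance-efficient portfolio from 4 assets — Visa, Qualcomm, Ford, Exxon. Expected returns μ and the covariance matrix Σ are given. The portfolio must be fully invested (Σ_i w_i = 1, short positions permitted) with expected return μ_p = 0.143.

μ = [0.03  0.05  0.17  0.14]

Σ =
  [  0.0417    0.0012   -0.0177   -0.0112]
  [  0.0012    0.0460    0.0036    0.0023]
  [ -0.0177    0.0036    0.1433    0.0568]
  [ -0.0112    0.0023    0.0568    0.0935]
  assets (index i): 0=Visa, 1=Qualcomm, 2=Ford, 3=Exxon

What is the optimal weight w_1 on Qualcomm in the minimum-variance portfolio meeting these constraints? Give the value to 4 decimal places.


x=Σ⁻¹μ = [1.3677  0.9263  0.8991  1.0922]
y=Σ⁻¹𝟙 = [28.6536  20.0191  6.0723  9.9462]
a=μᵀx=0.393098  b=𝟙ᵀx=4.285317  c=𝟙ᵀy=64.691157  D=ac−b²=7.066023
λ₁=(c·0.143−b)/D = (64.691157·0.143−4.285317)/7.066023 = 0.702732
λ₂=(a−b·0.143)/D = (0.393098−4.285317·0.143)/7.066023 = -0.031093
w* = 0.702732·x + -0.031093·y:
  w_0 = 0.702732·1.3677 + -0.031093·28.6536 = 0.0702  (Visa)
  w_1 = 0.702732·0.9263 + -0.031093·20.0191 = 0.0285  (Qualcomm)
  w_2 = 0.702732·0.8991 + -0.031093·6.0723 = 0.4430  (Ford)
  w_3 = 0.702732·1.0922 + -0.031093·9.9462 = 0.4583  (Exxon)
Σw_i=1.0000  μᵀw=0.1430
σ²=wᵀΣw=λ₁·μ_p+λ₂ = 0.702732·0.143 + -0.031093 = 0.069398 ≈ 0.0694

0.0285


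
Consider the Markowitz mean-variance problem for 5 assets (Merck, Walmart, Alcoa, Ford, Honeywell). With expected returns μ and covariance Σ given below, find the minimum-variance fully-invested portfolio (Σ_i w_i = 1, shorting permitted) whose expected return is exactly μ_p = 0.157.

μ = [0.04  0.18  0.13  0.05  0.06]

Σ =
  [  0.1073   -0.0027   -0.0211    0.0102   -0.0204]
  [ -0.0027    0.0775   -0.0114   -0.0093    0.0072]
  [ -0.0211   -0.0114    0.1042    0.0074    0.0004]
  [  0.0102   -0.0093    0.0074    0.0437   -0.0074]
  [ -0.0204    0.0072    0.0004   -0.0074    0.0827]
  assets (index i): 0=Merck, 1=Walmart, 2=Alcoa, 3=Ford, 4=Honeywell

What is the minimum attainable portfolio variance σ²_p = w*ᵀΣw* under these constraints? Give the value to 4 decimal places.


0.0361

p=Σ⁻¹μ = [0.7729  2.6776  1.5946  1.3991  0.8005]
q=Σ⁻¹𝟙 = [12.8888  16.5578  12.2514  24.0198  15.9197]
a=μᵀp=0.838174  b=𝟙ᵀp=7.244816  c=𝟙ᵀq=81.637614  D=ac−b²=15.939169
λ₁=(c·0.157−b)/D = (81.637614·0.157−7.244816)/15.939169 = 0.349597
λ₂=(a−b·0.157)/D = (0.838174−7.244816·0.157)/15.939169 = -0.018775
w* = 0.349597·p + -0.018775·q:
  w_0 = 0.349597·0.7729 + -0.018775·12.8888 = 0.0282  (Merck)
  w_1 = 0.349597·2.6776 + -0.018775·16.5578 = 0.6252  (Walmart)
  w_2 = 0.349597·1.5946 + -0.018775·12.2514 = 0.3275  (Alcoa)
  w_3 = 0.349597·1.3991 + -0.018775·24.0198 = 0.0381  (Ford)
  w_4 = 0.349597·0.8005 + -0.018775·15.9197 = -0.0190  (Honeywell)
Σw_i=1.0000  μᵀw=0.1570
σ²=wᵀΣw=λ₁·μ_p+λ₂ = 0.349597·0.157 + -0.018775 = 0.036112 ≈ 0.0361


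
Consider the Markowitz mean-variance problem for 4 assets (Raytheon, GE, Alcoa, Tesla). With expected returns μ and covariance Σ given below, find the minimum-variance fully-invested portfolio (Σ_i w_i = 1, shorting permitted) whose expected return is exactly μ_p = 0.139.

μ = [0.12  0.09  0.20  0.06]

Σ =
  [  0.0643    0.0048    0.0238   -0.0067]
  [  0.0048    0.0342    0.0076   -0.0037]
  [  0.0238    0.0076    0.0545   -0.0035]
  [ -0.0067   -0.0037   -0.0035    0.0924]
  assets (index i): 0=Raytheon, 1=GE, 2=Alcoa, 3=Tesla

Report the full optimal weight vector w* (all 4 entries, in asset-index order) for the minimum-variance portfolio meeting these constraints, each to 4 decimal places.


0.1022  0.3016  0.4558  0.1403

g=Σ⁻¹μ = [0.6385  1.9322  3.1788  0.8934]
h=Σ⁻¹𝟙 = [10.9709  26.7456  10.6689  13.0931]
a=μᵀg=0.939890  b=𝟙ᵀg=6.642970  c=𝟙ᵀh=61.478483  D=ac−b²=13.653962
λ₁=(c·0.139−b)/D = (61.478483·0.139−6.642970)/13.653962 = 0.139340
λ₂=(a−b·0.139)/D = (0.939890−6.642970·0.139)/13.653962 = 0.001210
w* = 0.139340·g + 0.001210·h:
  w_0 = 0.139340·0.6385 + 0.001210·10.9709 = 0.1022  (Raytheon)
  w_1 = 0.139340·1.9322 + 0.001210·26.7456 = 0.3016  (GE)
  w_2 = 0.139340·3.1788 + 0.001210·10.6689 = 0.4558  (Alcoa)
  w_3 = 0.139340·0.8934 + 0.001210·13.0931 = 0.1403  (Tesla)
Σw_i=1.0000  μᵀw=0.1390
σ²=wᵀΣw=λ₁·μ_p+λ₂ = 0.139340·0.139 + 0.001210 = 0.020578 ≈ 0.0206


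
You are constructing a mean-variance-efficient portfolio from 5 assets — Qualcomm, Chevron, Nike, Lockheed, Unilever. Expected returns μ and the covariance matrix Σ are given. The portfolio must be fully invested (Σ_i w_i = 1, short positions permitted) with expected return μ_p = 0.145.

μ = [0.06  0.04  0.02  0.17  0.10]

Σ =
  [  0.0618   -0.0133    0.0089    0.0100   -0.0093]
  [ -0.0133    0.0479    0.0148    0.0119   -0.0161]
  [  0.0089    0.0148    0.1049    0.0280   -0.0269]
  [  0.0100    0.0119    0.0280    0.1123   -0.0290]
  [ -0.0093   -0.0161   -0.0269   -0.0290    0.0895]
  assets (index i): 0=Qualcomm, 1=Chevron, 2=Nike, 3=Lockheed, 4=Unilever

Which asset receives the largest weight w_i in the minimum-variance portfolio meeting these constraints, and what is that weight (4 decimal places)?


x=Σ⁻¹μ = [1.3225  1.4788  -0.0761  1.7953  2.0796]
y=Σ⁻¹𝟙 = [24.3051  31.5704  7.0917  7.8371  24.0488]
a=μᵀx=0.650150  b=𝟙ᵀx=6.600140  c=𝟙ᵀy=94.853035  D=ac−b²=18.106852
λ₁=(c·0.145−b)/D = (94.853035·0.145−6.600140)/18.106852 = 0.395074
λ₂=(a−b·0.145)/D = (0.650150−6.600140·0.145)/18.106852 = -0.016948
w* = 0.395074·x + -0.016948·y:
  w_0 = 0.395074·1.3225 + -0.016948·24.3051 = 0.1106  (Qualcomm)
  w_1 = 0.395074·1.4788 + -0.016948·31.5704 = 0.0492  (Chevron)
  w_2 = 0.395074·-0.0761 + -0.016948·7.0917 = -0.1503  (Nike)
  w_3 = 0.395074·1.7953 + -0.016948·7.8371 = 0.5765  (Lockheed)
  w_4 = 0.395074·2.0796 + -0.016948·24.0488 = 0.4140  (Unilever)
Σw_i=1.0000  μᵀw=0.1450
σ²=wᵀΣw=λ₁·μ_p+λ₂ = 0.395074·0.145 + -0.016948 = 0.040338 ≈ 0.0403

Lockheed (0.5765)


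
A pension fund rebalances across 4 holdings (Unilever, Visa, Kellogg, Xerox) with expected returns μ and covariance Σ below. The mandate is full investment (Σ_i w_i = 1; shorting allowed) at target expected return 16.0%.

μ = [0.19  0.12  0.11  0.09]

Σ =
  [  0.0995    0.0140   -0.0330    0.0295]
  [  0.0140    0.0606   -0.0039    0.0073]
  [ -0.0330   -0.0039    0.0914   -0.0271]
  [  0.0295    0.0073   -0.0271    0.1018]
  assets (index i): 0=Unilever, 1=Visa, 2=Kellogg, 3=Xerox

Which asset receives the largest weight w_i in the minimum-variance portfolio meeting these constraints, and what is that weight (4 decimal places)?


g=Σ⁻¹μ = [2.2380  1.5221  2.2951  0.7374]
h=Σ⁻¹𝟙 = [11.1688  13.8514  18.6988  10.5712]
a=μᵀg=0.926684  b=𝟙ᵀg=6.792497  c=𝟙ᵀh=54.290051  D=ac−b²=4.171689
λ₁=(c·0.160−b)/D = (54.290051·0.160−6.792497)/4.171689 = 0.453992
λ₂=(a−b·0.160)/D = (0.926684−6.792497·0.160)/4.171689 = -0.038382
w* = 0.453992·g + -0.038382·h:
  w_0 = 0.453992·2.2380 + -0.038382·11.1688 = 0.5873  (Unilever)
  w_1 = 0.453992·1.5221 + -0.038382·13.8514 = 0.1594  (Visa)
  w_2 = 0.453992·2.2951 + -0.038382·18.6988 = 0.3243  (Kellogg)
  w_3 = 0.453992·0.7374 + -0.038382·10.5712 = -0.0710  (Xerox)
Σw_i=1.0000  μᵀw=0.1600
σ²=wᵀΣw=λ₁·μ_p+λ₂ = 0.453992·0.160 + -0.038382 = 0.034257 ≈ 0.0343

Unilever (0.5873)


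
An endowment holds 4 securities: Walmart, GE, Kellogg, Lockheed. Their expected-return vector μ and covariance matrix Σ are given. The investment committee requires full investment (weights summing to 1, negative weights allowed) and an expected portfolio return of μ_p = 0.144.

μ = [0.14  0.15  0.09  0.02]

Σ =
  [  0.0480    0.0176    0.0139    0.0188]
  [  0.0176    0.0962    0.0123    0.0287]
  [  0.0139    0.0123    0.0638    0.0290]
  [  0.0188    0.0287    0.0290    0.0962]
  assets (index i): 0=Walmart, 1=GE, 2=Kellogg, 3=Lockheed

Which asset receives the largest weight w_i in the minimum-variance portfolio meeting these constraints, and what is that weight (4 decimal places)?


Walmart (0.5779)

p=Σ⁻¹μ = [2.5339  1.2525  1.0633  -0.9815]
q=Σ⁻¹𝟙 = [14.7680  5.5648  10.1105  2.8009]
a=μᵀp=0.618692  b=𝟙ᵀp=3.868216  c=𝟙ᵀq=33.244284  D=ac−b²=5.604887
λ₁=(c·0.144−b)/D = (33.244284·0.144−3.868216)/5.604887 = 0.163957
λ₂=(a−b·0.144)/D = (0.618692−3.868216·0.144)/5.604887 = 0.011003
w* = 0.163957·p + 0.011003·q:
  w_0 = 0.163957·2.5339 + 0.011003·14.7680 = 0.5779  (Walmart)
  w_1 = 0.163957·1.2525 + 0.011003·5.5648 = 0.2666  (GE)
  w_2 = 0.163957·1.0633 + 0.011003·10.1105 = 0.2856  (Kellogg)
  w_3 = 0.163957·-0.9815 + 0.011003·2.8009 = -0.1301  (Lockheed)
Σw_i=1.0000  μᵀw=0.1440
σ²=wᵀΣw=λ₁·μ_p+λ₂ = 0.163957·0.144 + 0.011003 = 0.034613 ≈ 0.0346


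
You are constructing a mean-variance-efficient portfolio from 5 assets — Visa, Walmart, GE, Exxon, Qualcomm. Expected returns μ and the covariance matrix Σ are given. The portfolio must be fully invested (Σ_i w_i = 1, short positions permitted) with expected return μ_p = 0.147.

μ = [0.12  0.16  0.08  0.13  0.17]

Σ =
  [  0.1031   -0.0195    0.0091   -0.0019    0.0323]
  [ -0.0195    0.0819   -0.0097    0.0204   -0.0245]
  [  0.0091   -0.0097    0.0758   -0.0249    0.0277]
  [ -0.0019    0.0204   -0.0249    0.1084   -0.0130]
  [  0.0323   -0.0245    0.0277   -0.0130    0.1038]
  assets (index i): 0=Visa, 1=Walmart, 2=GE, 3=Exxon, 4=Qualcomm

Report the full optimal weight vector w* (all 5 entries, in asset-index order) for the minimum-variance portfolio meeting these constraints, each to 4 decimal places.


0.1257  0.3668  0.0807  0.1446  0.2821

x=Σ⁻¹μ = [1.0156  2.5602  0.9869  1.1791  1.8103]
y=Σ⁻¹𝟙 = [9.0985  15.8235  14.7519  10.7483  7.9470]
a=μᵀx=1.071479  b=𝟙ᵀx=7.552007  c=𝟙ᵀy=58.369239  D=ac−b²=5.508629
λ₁=(c·0.147−b)/D = (58.369239·0.147−7.552007)/5.508629 = 0.186666
λ₂=(a−b·0.147)/D = (1.071479−7.552007·0.147)/5.508629 = -0.007019
w* = 0.186666·x + -0.007019·y:
  w_0 = 0.186666·1.0156 + -0.007019·9.0985 = 0.1257  (Visa)
  w_1 = 0.186666·2.5602 + -0.007019·15.8235 = 0.3668  (Walmart)
  w_2 = 0.186666·0.9869 + -0.007019·14.7519 = 0.0807  (GE)
  w_3 = 0.186666·1.1791 + -0.007019·10.7483 = 0.1446  (Exxon)
  w_4 = 0.186666·1.8103 + -0.007019·7.9470 = 0.2821  (Qualcomm)
Σw_i=1.0000  μᵀw=0.1470
σ²=wᵀΣw=λ₁·μ_p+λ₂ = 0.186666·0.147 + -0.007019 = 0.020421 ≈ 0.0204


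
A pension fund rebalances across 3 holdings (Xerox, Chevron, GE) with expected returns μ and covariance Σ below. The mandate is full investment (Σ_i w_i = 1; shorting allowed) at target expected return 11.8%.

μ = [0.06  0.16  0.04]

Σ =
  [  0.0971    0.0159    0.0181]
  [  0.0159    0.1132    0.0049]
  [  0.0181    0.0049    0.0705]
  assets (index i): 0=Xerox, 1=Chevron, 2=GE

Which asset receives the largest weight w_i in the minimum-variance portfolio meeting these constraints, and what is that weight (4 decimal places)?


x=Σ⁻¹μ = [0.3239  1.3510  0.3903]
y=Σ⁻¹𝟙 = [6.8749  7.3528  11.9083]
a=μᵀx=0.251214  b=𝟙ᵀx=2.065275  c=𝟙ᵀy=26.135999  D=ac−b²=2.300358
λ₁=(c·0.118−b)/D = (26.135999·0.118−2.065275)/2.300358 = 0.442876
λ₂=(a−b·0.118)/D = (0.251214−2.065275·0.118)/2.300358 = 0.003265
w* = 0.442876·x + 0.003265·y:
  w_0 = 0.442876·0.3239 + 0.003265·6.8749 = 0.1659  (Xerox)
  w_1 = 0.442876·1.3510 + 0.003265·7.3528 = 0.6223  (Chevron)
  w_2 = 0.442876·0.3903 + 0.003265·11.9083 = 0.2117  (GE)
Σw_i=1.0000  μᵀw=0.1180
σ²=wᵀΣw=λ₁·μ_p+λ₂ = 0.442876·0.118 + 0.003265 = 0.055525 ≈ 0.0555

Chevron (0.6223)


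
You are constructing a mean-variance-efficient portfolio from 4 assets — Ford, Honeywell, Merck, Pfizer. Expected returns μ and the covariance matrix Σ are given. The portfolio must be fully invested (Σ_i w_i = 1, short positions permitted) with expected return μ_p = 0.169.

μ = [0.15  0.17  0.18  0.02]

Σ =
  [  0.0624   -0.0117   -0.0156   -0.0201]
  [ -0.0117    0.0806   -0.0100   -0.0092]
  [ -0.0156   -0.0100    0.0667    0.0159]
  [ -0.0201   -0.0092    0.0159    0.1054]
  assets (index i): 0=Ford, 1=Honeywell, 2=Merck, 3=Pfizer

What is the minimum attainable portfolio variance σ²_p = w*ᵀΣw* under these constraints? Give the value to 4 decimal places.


p=Σ⁻¹μ = [4.2489  3.3031  4.0252  0.6811]
q=Σ⁻¹𝟙 = [29.8486  21.0171  21.8546  13.7175]
a=μᵀp=1.937029  b=𝟙ᵀp=12.258368  c=𝟙ᵀq=86.437774  D=ac−b²=17.164933
λ₁=(c·0.169−b)/D = (86.437774·0.169−12.258368)/17.164933 = 0.136885
λ₂=(a−b·0.169)/D = (1.937029−12.258368·0.169)/17.164933 = -0.007844
w* = 0.136885·p + -0.007844·q:
  w_0 = 0.136885·4.2489 + -0.007844·29.8486 = 0.3475  (Ford)
  w_1 = 0.136885·3.3031 + -0.007844·21.0171 = 0.2873  (Honeywell)
  w_2 = 0.136885·4.0252 + -0.007844·21.8546 = 0.3796  (Merck)
  w_3 = 0.136885·0.6811 + -0.007844·13.7175 = -0.0144  (Pfizer)
Σw_i=1.0000  μᵀw=0.1690
σ²=wᵀΣw=λ₁·μ_p+λ₂ = 0.136885·0.169 + -0.007844 = 0.015290 ≈ 0.0153

0.0153


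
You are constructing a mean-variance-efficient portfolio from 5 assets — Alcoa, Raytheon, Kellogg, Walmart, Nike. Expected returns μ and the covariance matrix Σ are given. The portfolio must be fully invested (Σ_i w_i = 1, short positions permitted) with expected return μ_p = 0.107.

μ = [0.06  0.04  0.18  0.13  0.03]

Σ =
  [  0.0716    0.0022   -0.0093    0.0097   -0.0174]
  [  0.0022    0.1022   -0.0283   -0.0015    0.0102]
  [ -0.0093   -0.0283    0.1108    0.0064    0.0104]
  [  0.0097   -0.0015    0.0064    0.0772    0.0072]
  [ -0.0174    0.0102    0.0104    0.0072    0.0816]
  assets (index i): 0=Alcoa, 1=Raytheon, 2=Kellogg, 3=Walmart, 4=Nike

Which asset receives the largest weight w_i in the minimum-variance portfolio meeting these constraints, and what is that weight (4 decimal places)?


Kellogg (0.3033)

x=Σ⁻¹μ = [0.8750  0.8937  1.8359  1.4315  0.0822]
y=Σ⁻¹𝟙 = [16.8669  11.5974  11.7488  8.9556  12.1143]
a=μᵀx=0.607267  b=𝟙ᵀx=5.118341  c=𝟙ᵀy=61.282861  D=ac−b²=11.017636
λ₁=(c·0.107−b)/D = (61.282861·0.107−5.118341)/11.017636 = 0.130602
λ₂=(a−b·0.107)/D = (0.607267−5.118341·0.107)/11.017636 = 0.005410
w* = 0.130602·x + 0.005410·y:
  w_0 = 0.130602·0.8750 + 0.005410·16.8669 = 0.2055  (Alcoa)
  w_1 = 0.130602·0.8937 + 0.005410·11.5974 = 0.1795  (Raytheon)
  w_2 = 0.130602·1.8359 + 0.005410·11.7488 = 0.3033  (Kellogg)
  w_3 = 0.130602·1.4315 + 0.005410·8.9556 = 0.2354  (Walmart)
  w_4 = 0.130602·0.0822 + 0.005410·12.1143 = 0.0763  (Nike)
Σw_i=1.0000  μᵀw=0.1070
σ²=wᵀΣw=λ₁·μ_p+λ₂ = 0.130602·0.107 + 0.005410 = 0.019384 ≈ 0.0194


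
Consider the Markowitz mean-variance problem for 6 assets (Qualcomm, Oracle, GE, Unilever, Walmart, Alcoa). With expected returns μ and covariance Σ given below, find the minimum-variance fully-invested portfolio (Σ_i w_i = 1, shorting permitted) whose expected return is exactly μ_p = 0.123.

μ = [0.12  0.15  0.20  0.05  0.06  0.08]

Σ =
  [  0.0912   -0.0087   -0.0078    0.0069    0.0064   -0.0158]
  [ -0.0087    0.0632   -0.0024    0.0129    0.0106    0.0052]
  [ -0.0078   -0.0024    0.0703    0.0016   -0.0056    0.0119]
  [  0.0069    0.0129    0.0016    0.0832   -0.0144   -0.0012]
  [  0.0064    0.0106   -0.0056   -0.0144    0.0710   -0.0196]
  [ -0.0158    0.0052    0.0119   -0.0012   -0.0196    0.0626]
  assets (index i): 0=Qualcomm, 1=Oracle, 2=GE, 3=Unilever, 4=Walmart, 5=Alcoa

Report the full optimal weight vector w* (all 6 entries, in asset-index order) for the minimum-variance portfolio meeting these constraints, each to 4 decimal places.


p=Σ⁻¹μ = [1.9512  2.4563  2.9967  0.1806  0.9322  1.2920]
q=Σ⁻¹𝟙 = [14.6411  10.2233  13.6840  12.9845  21.3420  23.1504]
a=μᵀp=1.370253  b=𝟙ᵀp=9.809015  c=𝟙ᵀq=96.025348  D=ac−b²=35.362266
λ₁=(c·0.123−b)/D = (96.025348·0.123−9.809015)/35.362266 = 0.056617
λ₂=(a−b·0.123)/D = (1.370253−9.809015·0.123)/35.362266 = 0.004630
w* = 0.056617·p + 0.004630·q:
  w_0 = 0.056617·1.9512 + 0.004630·14.6411 = 0.1783  (Qualcomm)
  w_1 = 0.056617·2.4563 + 0.004630·10.2233 = 0.1864  (Oracle)
  w_2 = 0.056617·2.9967 + 0.004630·13.6840 = 0.2330  (GE)
  w_3 = 0.056617·0.1806 + 0.004630·12.9845 = 0.0704  (Unilever)
  w_4 = 0.056617·0.9322 + 0.004630·21.3420 = 0.1516  (Walmart)
  w_5 = 0.056617·1.2920 + 0.004630·23.1504 = 0.1803  (Alcoa)
Σw_i=1.0000  μᵀw=0.1230
σ²=wᵀΣw=λ₁·μ_p+λ₂ = 0.056617·0.123 + 0.004630 = 0.011594 ≈ 0.0116

0.1783  0.1864  0.2330  0.0704  0.1516  0.1803


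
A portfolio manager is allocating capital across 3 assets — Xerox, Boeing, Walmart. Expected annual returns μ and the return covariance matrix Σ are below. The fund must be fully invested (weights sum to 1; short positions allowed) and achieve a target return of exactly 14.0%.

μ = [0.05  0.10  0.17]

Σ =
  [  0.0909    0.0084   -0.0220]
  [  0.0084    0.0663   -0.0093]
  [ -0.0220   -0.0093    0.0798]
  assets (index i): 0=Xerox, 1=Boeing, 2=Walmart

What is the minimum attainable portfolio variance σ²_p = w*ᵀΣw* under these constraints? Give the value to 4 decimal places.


0.0325

g=Σ⁻¹μ = [1.0217  1.7457  2.6155]
h=Σ⁻¹𝟙 = [13.9454  15.8727  18.2257]
a=μᵀg=0.670286  b=𝟙ᵀg=5.382913  c=𝟙ᵀh=48.043807  D=ac−b²=3.227353
λ₁=(c·0.140−b)/D = (48.043807·0.140−5.382913)/3.227353 = 0.416199
λ₂=(a−b·0.140)/D = (0.670286−5.382913·0.140)/3.227353 = -0.025817
w* = 0.416199·g + -0.025817·h:
  w_0 = 0.416199·1.0217 + -0.025817·13.9454 = 0.0652  (Xerox)
  w_1 = 0.416199·1.7457 + -0.025817·15.8727 = 0.3168  (Boeing)
  w_2 = 0.416199·2.6155 + -0.025817·18.2257 = 0.6180  (Walmart)
Σw_i=1.0000  μᵀw=0.1400
σ²=wᵀΣw=λ₁·μ_p+λ₂ = 0.416199·0.140 + -0.025817 = 0.032451 ≈ 0.0325


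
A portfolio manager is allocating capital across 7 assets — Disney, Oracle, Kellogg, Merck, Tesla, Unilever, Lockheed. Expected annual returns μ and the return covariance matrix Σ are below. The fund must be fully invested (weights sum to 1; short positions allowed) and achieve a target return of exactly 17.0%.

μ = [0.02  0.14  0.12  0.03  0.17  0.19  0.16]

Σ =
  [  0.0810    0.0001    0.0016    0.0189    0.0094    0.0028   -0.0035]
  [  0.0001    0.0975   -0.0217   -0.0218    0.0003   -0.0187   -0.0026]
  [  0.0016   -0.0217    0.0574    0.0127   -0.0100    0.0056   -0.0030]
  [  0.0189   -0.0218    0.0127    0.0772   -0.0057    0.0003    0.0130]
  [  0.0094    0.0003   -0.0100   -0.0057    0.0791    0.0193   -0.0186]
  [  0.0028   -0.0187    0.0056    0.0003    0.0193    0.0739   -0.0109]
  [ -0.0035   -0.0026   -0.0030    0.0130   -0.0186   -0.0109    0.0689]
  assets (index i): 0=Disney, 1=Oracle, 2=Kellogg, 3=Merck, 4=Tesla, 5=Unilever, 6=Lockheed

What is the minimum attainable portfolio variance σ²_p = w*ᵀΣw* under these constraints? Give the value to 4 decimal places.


p=Σ⁻¹μ = [-0.1425  2.9185  3.5518  0.2282  2.8023  2.8656  3.7465]
q=Σ⁻¹𝟙 = [7.8023  21.8353  25.7297  10.4784  16.9989  15.5641  21.9286]
a=μᵀp=2.459107  b=𝟙ᵀp=15.970478  c=𝟙ᵀq=120.337355  D=ac−b²=40.866242
λ₁=(c·0.170−b)/D = (120.337355·0.170−15.970478)/40.866242 = 0.109794
λ₂=(a−b·0.170)/D = (2.459107−15.970478·0.170)/40.866242 = -0.006261
w* = 0.109794·p + -0.006261·q:
  w_0 = 0.109794·-0.1425 + -0.006261·7.8023 = -0.0645  (Disney)
  w_1 = 0.109794·2.9185 + -0.006261·21.8353 = 0.1837  (Oracle)
  w_2 = 0.109794·3.5518 + -0.006261·25.7297 = 0.2289  (Kellogg)
  w_3 = 0.109794·0.2282 + -0.006261·10.4784 = -0.0406  (Merck)
  w_4 = 0.109794·2.8023 + -0.006261·16.9989 = 0.2012  (Tesla)
  w_5 = 0.109794·2.8656 + -0.006261·15.5641 = 0.2172  (Unilever)
  w_6 = 0.109794·3.7465 + -0.006261·21.9286 = 0.2740  (Lockheed)
Σw_i=1.0000  μᵀw=0.1700
σ²=wᵀΣw=λ₁·μ_p+λ₂ = 0.109794·0.170 + -0.006261 = 0.012404 ≈ 0.0124

0.0124


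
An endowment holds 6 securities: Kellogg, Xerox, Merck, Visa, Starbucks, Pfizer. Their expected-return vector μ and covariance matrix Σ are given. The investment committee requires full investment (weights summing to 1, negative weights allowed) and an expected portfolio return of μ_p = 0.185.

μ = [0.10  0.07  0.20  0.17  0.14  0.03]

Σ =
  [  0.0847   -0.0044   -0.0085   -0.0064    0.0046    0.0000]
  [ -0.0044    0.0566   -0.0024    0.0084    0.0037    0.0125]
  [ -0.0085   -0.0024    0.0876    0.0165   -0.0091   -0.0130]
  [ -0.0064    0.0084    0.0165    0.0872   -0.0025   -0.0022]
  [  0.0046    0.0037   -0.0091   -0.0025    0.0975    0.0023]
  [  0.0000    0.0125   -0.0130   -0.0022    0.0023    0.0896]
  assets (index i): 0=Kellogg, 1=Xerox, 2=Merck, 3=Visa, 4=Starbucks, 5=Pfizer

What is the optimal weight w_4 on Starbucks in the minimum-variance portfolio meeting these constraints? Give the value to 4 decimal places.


0.2669

p=Σ⁻¹μ = [1.5067  1.0003  2.4060  1.5675  1.5788  0.5423]
q=Σ⁻¹𝟙 = [14.1249  14.9149  14.2278  8.9515  10.3196  11.0991]
a=μᵀp=1.205657  b=𝟙ᵀp=8.601575  c=𝟙ᵀq=73.637897  D=ac−b²=14.794969
λ₁=(c·0.185−b)/D = (73.637897·0.185−8.601575)/14.794969 = 0.339402
λ₂=(a−b·0.185)/D = (1.205657−8.601575·0.185)/14.794969 = -0.026065
w* = 0.339402·p + -0.026065·q:
  w_0 = 0.339402·1.5067 + -0.026065·14.1249 = 0.1432  (Kellogg)
  w_1 = 0.339402·1.0003 + -0.026065·14.9149 = -0.0493  (Xerox)
  w_2 = 0.339402·2.4060 + -0.026065·14.2278 = 0.4457  (Merck)
  w_3 = 0.339402·1.5675 + -0.026065·8.9515 = 0.2987  (Visa)
  w_4 = 0.339402·1.5788 + -0.026065·10.3196 = 0.2669  (Starbucks)
  w_5 = 0.339402·0.5423 + -0.026065·11.0991 = -0.1052  (Pfizer)
Σw_i=1.0000  μᵀw=0.1850
σ²=wᵀΣw=λ₁·μ_p+λ₂ = 0.339402·0.185 + -0.026065 = 0.036724 ≈ 0.0367
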